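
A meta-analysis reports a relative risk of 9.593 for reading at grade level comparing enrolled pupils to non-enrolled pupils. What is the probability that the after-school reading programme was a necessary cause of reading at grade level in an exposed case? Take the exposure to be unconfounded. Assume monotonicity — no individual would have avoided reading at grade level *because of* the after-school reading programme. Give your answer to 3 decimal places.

Under exogeneity and monotonicity, PN = (RR − 1) / RR = 1 − 1/RR.
PN = (9.593 − 1) / 9.593 = 8.593 / 9.593 ≈ 0.8958

PN ≈ 0.896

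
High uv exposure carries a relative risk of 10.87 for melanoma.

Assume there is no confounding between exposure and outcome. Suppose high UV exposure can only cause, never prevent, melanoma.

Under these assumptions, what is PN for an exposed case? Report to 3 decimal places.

PN ≈ 0.908

Under exogeneity and monotonicity, PN = (RR − 1) / RR = 1 − 1/RR.
PN = (10.87 − 1) / 10.87 = 9.87 / 10.87 ≈ 0.9080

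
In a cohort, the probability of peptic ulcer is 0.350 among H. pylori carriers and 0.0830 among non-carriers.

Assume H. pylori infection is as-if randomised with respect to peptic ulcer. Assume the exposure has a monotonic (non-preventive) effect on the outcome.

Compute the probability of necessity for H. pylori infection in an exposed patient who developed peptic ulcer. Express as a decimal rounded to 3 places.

Let p₁ = 0.35, p₀ = 0.083.
Under exogeneity and monotonicity, PN = (p₁ − p₀) / p₁.
PN = (0.35 − 0.083) / 0.35 = 0.267 / 0.35 ≈ 0.7629

PN ≈ 0.763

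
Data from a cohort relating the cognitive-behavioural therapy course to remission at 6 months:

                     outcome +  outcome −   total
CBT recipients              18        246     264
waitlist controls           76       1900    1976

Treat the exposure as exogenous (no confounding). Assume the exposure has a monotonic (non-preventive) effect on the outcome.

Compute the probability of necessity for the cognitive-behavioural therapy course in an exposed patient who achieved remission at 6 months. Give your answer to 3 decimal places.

p₁ = P(outcome | exposed) = 18/264 = 0.068182
p₀ = P(outcome | unexposed) = 76/1976 = 0.038462
Under exogeneity and monotonicity, PN = (p₁ − p₀) / p₁.
PN = (0.068182 − 0.038462) / 0.068182 = 0.02972 / 0.068182 ≈ 0.4359

PN ≈ 0.436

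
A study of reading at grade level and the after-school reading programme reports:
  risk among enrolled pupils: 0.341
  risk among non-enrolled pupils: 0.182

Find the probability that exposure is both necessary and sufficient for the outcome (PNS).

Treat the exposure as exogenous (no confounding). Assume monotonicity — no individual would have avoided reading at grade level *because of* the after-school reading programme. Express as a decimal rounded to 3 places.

Let p₁ = 0.341, p₀ = 0.182.
Under exogeneity and monotonicity, PNS = p₁ − p₀.
PNS = 0.341 − 0.182 = 0.159

PNS ≈ 0.159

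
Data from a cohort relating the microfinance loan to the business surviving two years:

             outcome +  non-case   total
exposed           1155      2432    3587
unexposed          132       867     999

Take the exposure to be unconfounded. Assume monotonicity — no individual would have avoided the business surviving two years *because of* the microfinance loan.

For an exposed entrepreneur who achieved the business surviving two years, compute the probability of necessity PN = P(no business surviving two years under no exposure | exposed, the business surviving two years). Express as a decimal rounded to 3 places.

PN ≈ 0.590

p₁ = P(outcome | exposed) = 1155/3587 = 0.322
p₀ = P(outcome | unexposed) = 132/999 = 0.13213
Under exogeneity and monotonicity, PN = (p₁ − p₀) / p₁.
PN = (0.322 − 0.13213) / 0.322 = 0.18986 / 0.322 ≈ 0.5896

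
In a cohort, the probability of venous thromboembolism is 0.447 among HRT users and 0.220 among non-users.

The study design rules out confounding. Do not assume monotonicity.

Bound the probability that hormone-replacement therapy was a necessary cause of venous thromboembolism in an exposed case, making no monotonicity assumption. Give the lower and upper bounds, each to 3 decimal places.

0.508 ≤ PN ≤ 1.000

Let p₁ = 0.447, p₀ = 0.22.
Under exogeneity alone the bounds on PN are max{0,(p₁−p₀)/p₁} ≤ PN ≤ min{1,(1−p₀)/p₁}.
  lower = (p₁ − p₀)/p₁ = 0.227 / 0.447 ≈ 0.5078
  upper = min{1, (1 − p₀)/p₁} = 0.78 / 0.447 ≈ 1.7450 → capped at 1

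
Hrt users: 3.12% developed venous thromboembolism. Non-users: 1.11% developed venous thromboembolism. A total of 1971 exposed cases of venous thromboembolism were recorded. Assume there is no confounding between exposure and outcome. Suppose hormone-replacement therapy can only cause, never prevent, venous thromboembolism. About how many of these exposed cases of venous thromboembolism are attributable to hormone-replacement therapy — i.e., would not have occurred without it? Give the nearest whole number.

p₁ = 0.0312, p₀ = 0.0111.
PN = (p₁ − p₀)/p₁ = (0.0312 − 0.0111) / 0.0312 ≈ 0.64423.
Attributable cases ≈ PN × (exposed cases) = 0.64423 × 1971 ≈ 1269.78.

about 1270 cases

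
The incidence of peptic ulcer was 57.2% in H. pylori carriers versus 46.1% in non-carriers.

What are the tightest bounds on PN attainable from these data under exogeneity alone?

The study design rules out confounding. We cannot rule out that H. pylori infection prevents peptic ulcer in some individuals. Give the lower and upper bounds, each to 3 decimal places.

0.194 ≤ PN ≤ 0.942

p₁ = 0.572, p₀ = 0.461.
Under exogeneity alone the bounds on PN are max{0,(p₁−p₀)/p₁} ≤ PN ≤ min{1,(1−p₀)/p₁}.
  lower = (p₁ − p₀)/p₁ = 0.111 / 0.572 ≈ 0.1941
  upper = min{1, (1 − p₀)/p₁} = 0.539 / 0.572 ≈ 0.9423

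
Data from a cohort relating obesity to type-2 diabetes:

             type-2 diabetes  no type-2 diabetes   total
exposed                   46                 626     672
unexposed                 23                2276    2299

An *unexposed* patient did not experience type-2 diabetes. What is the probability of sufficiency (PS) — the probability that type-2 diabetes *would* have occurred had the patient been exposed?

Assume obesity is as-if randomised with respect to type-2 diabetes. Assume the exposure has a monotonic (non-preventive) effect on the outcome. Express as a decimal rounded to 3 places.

PS ≈ 0.059

p₁ = P(outcome | exposed) = 46/672 = 0.068452
p₀ = P(outcome | unexposed) = 23/2299 = 0.010004
Under exogeneity and monotonicity, PS = (p₁ − p₀) / (1 − p₀).
PS = (0.068452 − 0.010004) / (1 − 0.010004) = 0.058448 / 0.99 ≈ 0.0590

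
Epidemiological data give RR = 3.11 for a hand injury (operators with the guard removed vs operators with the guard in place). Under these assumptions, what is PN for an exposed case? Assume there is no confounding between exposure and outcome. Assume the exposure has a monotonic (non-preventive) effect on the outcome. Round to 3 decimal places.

Under exogeneity and monotonicity, PN = (RR − 1) / RR = 1 − 1/RR.
PN = (3.11 − 1) / 3.11 = 2.11 / 3.11 ≈ 0.6785

PN ≈ 0.678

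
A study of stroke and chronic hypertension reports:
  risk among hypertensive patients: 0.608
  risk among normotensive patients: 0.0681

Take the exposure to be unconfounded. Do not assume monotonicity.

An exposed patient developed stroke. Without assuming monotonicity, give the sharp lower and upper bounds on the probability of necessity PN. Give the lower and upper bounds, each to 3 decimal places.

0.888 ≤ PN ≤ 1.000

Let p₁ = 0.608, p₀ = 0.0681.
Under exogeneity alone the bounds on PN are max{0,(p₁−p₀)/p₁} ≤ PN ≤ min{1,(1−p₀)/p₁}.
  lower = (p₁ − p₀)/p₁ = 0.5399 / 0.608 ≈ 0.8880
  upper = min{1, (1 − p₀)/p₁} = 0.9319 / 0.608 ≈ 1.5327 → capped at 1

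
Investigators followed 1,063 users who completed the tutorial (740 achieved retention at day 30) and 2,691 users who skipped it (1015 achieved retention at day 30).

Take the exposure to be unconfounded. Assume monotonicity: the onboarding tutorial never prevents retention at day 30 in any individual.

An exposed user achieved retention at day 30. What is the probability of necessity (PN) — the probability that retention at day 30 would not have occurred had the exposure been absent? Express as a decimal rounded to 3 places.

p₁ = P(outcome | exposed) = 740/1063 = 0.69614
p₀ = P(outcome | unexposed) = 1015/2691 = 0.37718
Under exogeneity and monotonicity, PN = (p₁ − p₀) / p₁.
PN = (0.69614 − 0.37718) / 0.69614 = 0.31896 / 0.69614 ≈ 0.4582

PN ≈ 0.458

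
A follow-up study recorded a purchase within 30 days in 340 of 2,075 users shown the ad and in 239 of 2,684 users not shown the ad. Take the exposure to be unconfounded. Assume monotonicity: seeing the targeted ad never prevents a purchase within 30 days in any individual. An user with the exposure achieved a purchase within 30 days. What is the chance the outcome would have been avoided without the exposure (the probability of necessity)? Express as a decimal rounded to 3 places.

PN ≈ 0.457

p₁ = P(outcome | exposed) = 340/2075 = 0.16386
p₀ = P(outcome | unexposed) = 239/2684 = 0.089046
Under exogeneity and monotonicity, PN = (p₁ − p₀) / p₁.
PN = (0.16386 − 0.089046) / 0.16386 = 0.074809 / 0.16386 ≈ 0.4566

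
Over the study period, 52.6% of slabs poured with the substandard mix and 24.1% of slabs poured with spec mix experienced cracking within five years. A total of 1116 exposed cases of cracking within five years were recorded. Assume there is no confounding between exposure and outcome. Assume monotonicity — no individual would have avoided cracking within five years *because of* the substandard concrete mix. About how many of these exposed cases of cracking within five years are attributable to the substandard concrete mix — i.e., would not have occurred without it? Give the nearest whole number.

p₁ = 0.526, p₀ = 0.241.
PN = (p₁ − p₀)/p₁ = (0.526 − 0.241) / 0.526 ≈ 0.54183.
Attributable cases ≈ PN × (exposed cases) = 0.54183 × 1116 ≈ 604.68.

about 605 cases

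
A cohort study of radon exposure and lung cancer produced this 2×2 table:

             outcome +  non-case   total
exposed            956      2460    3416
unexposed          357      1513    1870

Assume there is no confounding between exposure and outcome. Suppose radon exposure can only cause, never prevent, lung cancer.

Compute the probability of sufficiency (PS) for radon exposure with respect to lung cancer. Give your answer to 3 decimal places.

p₁ = P(outcome | exposed) = 956/3416 = 0.27986
p₀ = P(outcome | unexposed) = 357/1870 = 0.19091
Under exogeneity and monotonicity, PS = (p₁ − p₀)/(1 − p₀).
PS = (0.27986 − 0.19091) / 0.80909 ≈ 0.1099

PS ≈ 0.110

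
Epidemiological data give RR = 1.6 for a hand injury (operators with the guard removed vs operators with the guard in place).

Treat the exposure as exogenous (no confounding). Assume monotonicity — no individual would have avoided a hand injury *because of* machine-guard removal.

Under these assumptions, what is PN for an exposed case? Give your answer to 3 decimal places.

Under exogeneity and monotonicity, PN = (RR − 1) / RR = 1 − 1/RR.
PN = (1.6 − 1) / 1.6 = 0.6 / 1.6 ≈ 0.3750

PN ≈ 0.375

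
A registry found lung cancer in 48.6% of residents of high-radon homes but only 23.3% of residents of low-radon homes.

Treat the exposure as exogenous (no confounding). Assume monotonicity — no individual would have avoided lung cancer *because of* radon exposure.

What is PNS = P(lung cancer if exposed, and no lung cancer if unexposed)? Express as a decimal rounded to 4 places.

PNS ≈ 0.2530

p₁ = 0.486, p₀ = 0.233.
Under exogeneity and monotonicity, PNS = p₁ − p₀.
PNS = 0.486 − 0.233 = 0.253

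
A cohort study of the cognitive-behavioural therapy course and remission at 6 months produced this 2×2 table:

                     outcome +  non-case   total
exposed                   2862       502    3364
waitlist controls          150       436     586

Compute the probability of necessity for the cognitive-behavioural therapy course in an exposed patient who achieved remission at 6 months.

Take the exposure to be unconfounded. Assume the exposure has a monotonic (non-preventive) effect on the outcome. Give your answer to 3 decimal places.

PN ≈ 0.699

p₁ = P(outcome | exposed) = 2862/3364 = 0.85077
p₀ = P(outcome | unexposed) = 150/586 = 0.25597
Under exogeneity and monotonicity, PN = (p₁ − p₀)/p₁.
PN = (0.85077 − 0.25597) / 0.85077 ≈ 0.6991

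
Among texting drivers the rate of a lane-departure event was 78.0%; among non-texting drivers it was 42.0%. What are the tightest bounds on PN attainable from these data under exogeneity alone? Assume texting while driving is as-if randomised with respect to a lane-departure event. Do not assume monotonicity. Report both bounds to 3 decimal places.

0.462 ≤ PN ≤ 0.744

p₁ = 0.78, p₀ = 0.42.
Under exogeneity alone the bounds on PN are max{0,(p₁−p₀)/p₁} ≤ PN ≤ min{1,(1−p₀)/p₁}.
  lower = (p₁ − p₀)/p₁ = 0.36 / 0.78 ≈ 0.4615
  upper = min{1, (1 − p₀)/p₁} = 0.58 / 0.78 ≈ 0.7436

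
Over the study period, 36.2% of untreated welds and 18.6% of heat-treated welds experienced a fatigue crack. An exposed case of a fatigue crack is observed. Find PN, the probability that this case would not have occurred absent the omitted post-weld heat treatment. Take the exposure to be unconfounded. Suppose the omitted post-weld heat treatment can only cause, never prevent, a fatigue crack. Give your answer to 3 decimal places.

PN ≈ 0.486

p₁ = 0.362, p₀ = 0.186.
Under exogeneity and monotonicity, PN = (p₁ − p₀) / p₁.
PN = (0.362 − 0.186) / 0.362 = 0.176 / 0.362 ≈ 0.4862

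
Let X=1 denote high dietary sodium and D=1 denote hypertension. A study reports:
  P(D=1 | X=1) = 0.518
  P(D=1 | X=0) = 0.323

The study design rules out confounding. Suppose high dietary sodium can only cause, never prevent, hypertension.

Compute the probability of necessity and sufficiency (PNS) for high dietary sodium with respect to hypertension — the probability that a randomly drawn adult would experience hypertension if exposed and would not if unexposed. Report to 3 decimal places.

Let p₁ = 0.518, p₀ = 0.323.
Under exogeneity and monotonicity, PNS = p₁ − p₀.
PNS = 0.518 − 0.323 = 0.195

PNS ≈ 0.195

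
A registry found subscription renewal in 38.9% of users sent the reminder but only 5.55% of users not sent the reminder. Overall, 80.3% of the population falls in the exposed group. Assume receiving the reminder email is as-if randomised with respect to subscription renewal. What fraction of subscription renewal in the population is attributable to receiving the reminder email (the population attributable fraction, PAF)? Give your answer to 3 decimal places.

PAF ≈ 0.828

p₁ = 0.389, p₀ = 0.0555.
Overall risk P(Y=1) = π·p₁ + (1−π)·p₀ = 0.803×0.389 + 0.197×0.0555 = 0.3233.
Under exogeneity, PAF = [P(Y=1) − p₀] / P(Y=1).
PAF = (0.3233 − 0.0555) / 0.3233 ≈ 0.8283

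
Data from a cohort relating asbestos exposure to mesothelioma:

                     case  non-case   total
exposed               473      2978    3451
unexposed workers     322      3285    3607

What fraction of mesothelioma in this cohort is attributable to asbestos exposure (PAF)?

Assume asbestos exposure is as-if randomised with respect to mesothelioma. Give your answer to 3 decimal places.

p₁ = P(outcome | exposed) = 473/3451 = 0.13706
p₀ = P(outcome | unexposed) = 322/3607 = 0.089271
Exposure prevalence π = 3451/7058 = 0.48895; overall risk P(Y=1) = 0.11264.
Under exogeneity, PAF = [P(Y=1) − p₀]/P(Y=1).
PAF = (0.11264 − 0.089271) / 0.11264 ≈ 0.2075

PAF ≈ 0.207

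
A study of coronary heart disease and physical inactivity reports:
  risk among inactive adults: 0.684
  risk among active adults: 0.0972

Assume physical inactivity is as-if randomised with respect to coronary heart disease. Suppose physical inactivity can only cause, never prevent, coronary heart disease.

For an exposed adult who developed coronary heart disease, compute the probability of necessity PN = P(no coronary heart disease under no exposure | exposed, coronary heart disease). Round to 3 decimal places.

PN ≈ 0.858

Let p₁ = 0.684, p₀ = 0.0972.
Under exogeneity and monotonicity, PN = (p₁ − p₀) / p₁.
PN = (0.684 − 0.0972) / 0.684 = 0.5868 / 0.684 ≈ 0.8579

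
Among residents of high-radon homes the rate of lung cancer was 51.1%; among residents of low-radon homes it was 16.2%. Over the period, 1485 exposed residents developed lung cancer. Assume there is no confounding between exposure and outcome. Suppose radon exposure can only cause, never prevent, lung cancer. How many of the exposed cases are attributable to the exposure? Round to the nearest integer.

p₁ = 0.511, p₀ = 0.162.
PN = (p₁ − p₀)/p₁ = (0.511 − 0.162) / 0.511 ≈ 0.68297.
Attributable cases ≈ PN × (exposed cases) = 0.68297 × 1485 ≈ 1014.22.

about 1014 cases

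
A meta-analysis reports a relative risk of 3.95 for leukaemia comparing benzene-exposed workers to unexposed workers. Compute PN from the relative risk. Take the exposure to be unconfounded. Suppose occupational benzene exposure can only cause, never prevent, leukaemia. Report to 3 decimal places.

Under exogeneity and monotonicity, PN = (RR − 1) / RR = 1 − 1/RR.
PN = (3.95 − 1) / 3.95 = 2.95 / 3.95 ≈ 0.7468

PN ≈ 0.747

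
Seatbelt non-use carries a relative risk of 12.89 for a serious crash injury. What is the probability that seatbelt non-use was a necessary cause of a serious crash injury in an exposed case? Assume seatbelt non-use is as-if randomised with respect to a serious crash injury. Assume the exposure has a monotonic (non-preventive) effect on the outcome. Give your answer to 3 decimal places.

Under exogeneity and monotonicity, PN = (RR − 1) / RR = 1 − 1/RR.
PN = (12.89 − 1) / 12.89 = 11.89 / 12.89 ≈ 0.9224

PN ≈ 0.922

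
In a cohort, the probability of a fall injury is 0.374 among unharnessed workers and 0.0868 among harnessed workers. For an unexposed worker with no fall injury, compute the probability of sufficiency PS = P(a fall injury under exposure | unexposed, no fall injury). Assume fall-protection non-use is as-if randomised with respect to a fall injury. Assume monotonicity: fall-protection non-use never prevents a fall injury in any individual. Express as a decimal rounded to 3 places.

PS ≈ 0.314

Let p₁ = 0.374, p₀ = 0.0868.
Under exogeneity and monotonicity, PS = (p₁ − p₀) / (1 − p₀).
PS = (0.374 − 0.0868) / (1 − 0.0868) = 0.2872 / 0.9132 ≈ 0.3145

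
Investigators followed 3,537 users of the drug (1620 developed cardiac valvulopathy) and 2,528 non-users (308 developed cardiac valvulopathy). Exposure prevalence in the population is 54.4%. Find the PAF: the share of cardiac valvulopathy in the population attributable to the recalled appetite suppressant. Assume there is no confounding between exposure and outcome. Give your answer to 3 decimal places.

p₁ = P(outcome | exposed) = 1620/3537 = 0.45802
p₀ = P(outcome | unexposed) = 308/2528 = 0.12184
Overall risk P(Y=1) = π·p₁ + (1−π)·p₀ = 0.544×0.45802 + 0.456×0.12184 = 0.30472.
Under exogeneity, PAF = [P(Y=1) − p₀] / P(Y=1).
PAF = (0.30472 − 0.12184) / 0.30472 ≈ 0.6002

PAF ≈ 0.600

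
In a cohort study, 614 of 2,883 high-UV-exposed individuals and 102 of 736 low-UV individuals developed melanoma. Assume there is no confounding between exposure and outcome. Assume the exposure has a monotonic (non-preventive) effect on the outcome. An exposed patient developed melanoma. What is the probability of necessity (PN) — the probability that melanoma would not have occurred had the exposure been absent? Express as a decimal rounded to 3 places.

p₁ = P(outcome | exposed) = 614/2883 = 0.21297
p₀ = P(outcome | unexposed) = 102/736 = 0.13859
Under exogeneity and monotonicity, PN = (p₁ − p₀) / p₁.
PN = (0.21297 − 0.13859) / 0.21297 = 0.074386 / 0.21297 ≈ 0.3493

PN ≈ 0.349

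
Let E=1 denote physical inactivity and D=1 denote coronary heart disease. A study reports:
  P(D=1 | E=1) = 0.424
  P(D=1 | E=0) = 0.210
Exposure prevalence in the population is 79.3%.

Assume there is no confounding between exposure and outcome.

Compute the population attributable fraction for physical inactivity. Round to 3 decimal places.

PAF ≈ 0.447

Let p₁ = 0.424, p₀ = 0.21.
Overall risk P(Y=1) = π·p₁ + (1−π)·p₀ = 0.793×0.424 + 0.207×0.21 = 0.3797.
Under exogeneity, PAF = [P(Y=1) − p₀] / P(Y=1).
PAF = (0.3797 − 0.21) / 0.3797 ≈ 0.4469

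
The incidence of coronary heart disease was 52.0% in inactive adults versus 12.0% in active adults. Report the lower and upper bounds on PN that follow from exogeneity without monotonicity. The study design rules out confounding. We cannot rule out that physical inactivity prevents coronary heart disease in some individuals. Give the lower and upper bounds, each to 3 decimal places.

p₁ = 0.52, p₀ = 0.12.
Under exogeneity alone the bounds on PN are max{0,(p₁−p₀)/p₁} ≤ PN ≤ min{1,(1−p₀)/p₁}.
  lower = (p₁ − p₀)/p₁ = 0.4 / 0.52 ≈ 0.7692
  upper = min{1, (1 − p₀)/p₁} = 0.88 / 0.52 ≈ 1.6923 → capped at 1

0.769 ≤ PN ≤ 1.000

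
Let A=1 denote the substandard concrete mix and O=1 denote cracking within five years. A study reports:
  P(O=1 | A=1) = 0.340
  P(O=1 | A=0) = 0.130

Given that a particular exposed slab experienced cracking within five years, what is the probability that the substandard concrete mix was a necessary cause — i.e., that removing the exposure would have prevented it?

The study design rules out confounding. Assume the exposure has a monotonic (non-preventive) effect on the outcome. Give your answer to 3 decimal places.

Let p₁ = 0.34, p₀ = 0.13.
Under exogeneity and monotonicity, PN = (p₁ − p₀) / p₁.
PN = (0.34 − 0.13) / 0.34 = 0.21 / 0.34 ≈ 0.6176

PN ≈ 0.618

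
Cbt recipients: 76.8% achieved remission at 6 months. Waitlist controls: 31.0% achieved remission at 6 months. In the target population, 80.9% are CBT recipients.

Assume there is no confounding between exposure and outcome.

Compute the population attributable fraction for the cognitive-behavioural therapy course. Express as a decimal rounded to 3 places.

p₁ = 0.768, p₀ = 0.31.
Overall risk P(Y=1) = π·p₁ + (1−π)·p₀ = 0.809×0.768 + 0.191×0.31 = 0.68052.
Under exogeneity, PAF = [P(Y=1) − p₀] / P(Y=1).
PAF = (0.68052 − 0.31) / 0.68052 ≈ 0.5445

PAF ≈ 0.544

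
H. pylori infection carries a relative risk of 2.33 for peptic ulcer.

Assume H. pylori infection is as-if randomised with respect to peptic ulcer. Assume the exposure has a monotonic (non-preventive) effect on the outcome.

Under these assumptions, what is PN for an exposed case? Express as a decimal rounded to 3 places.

PN ≈ 0.571

Under exogeneity and monotonicity, PN = (RR − 1) / RR = 1 − 1/RR.
PN = (2.33 − 1) / 2.33 = 1.33 / 2.33 ≈ 0.5708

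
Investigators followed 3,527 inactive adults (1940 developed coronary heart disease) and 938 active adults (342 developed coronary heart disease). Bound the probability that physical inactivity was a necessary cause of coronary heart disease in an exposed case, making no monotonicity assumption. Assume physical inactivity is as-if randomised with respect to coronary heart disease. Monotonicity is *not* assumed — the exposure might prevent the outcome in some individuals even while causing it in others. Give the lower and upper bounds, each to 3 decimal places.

p₁ = P(outcome | exposed) = 1940/3527 = 0.55004
p₀ = P(outcome | unexposed) = 342/938 = 0.36461
Under exogeneity alone the bounds on PN are max{0,(p₁−p₀)/p₁} ≤ PN ≤ min{1,(1−p₀)/p₁}.
  lower = (p₁ − p₀)/p₁ = 0.18544 / 0.55004 ≈ 0.3371
  upper = min{1, (1 − p₀)/p₁} = 0.63539 / 0.55004 ≈ 1.1552 → capped at 1

0.337 ≤ PN ≤ 1.000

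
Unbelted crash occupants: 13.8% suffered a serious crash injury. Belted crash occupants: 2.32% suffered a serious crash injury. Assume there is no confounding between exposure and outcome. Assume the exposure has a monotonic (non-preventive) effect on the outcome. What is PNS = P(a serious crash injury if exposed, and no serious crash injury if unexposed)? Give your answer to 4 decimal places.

p₁ = 0.138, p₀ = 0.0232.
Under exogeneity and monotonicity, PNS = p₁ − p₀.
PNS = 0.138 − 0.0232 = 0.1148

PNS ≈ 0.1148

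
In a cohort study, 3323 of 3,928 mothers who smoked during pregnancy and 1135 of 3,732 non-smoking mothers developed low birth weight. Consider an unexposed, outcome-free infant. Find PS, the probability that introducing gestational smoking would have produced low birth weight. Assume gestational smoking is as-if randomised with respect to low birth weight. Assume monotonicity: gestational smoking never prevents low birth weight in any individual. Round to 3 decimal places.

PS ≈ 0.779

p₁ = P(outcome | exposed) = 3323/3928 = 0.84598
p₀ = P(outcome | unexposed) = 1135/3732 = 0.30413
Under exogeneity and monotonicity, PS = (p₁ − p₀) / (1 − p₀).
PS = (0.84598 − 0.30413) / (1 − 0.30413) = 0.54185 / 0.69587 ≈ 0.7787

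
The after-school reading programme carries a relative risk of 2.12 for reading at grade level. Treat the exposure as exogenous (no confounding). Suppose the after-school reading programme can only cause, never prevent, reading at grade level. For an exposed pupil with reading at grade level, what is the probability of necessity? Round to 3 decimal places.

Under exogeneity and monotonicity, PN = (RR − 1) / RR = 1 − 1/RR.
PN = (2.12 − 1) / 2.12 = 1.12 / 2.12 ≈ 0.5283

PN ≈ 0.528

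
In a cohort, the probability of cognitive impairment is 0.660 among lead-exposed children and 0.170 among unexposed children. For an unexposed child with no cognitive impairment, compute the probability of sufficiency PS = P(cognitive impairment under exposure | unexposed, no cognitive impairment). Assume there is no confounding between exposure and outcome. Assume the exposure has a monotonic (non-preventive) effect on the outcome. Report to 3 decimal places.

Let p₁ = 0.66, p₀ = 0.17.
Under exogeneity and monotonicity, PS = (p₁ − p₀) / (1 − p₀).
PS = (0.66 − 0.17) / (1 − 0.17) = 0.49 / 0.83 ≈ 0.5904

PS ≈ 0.590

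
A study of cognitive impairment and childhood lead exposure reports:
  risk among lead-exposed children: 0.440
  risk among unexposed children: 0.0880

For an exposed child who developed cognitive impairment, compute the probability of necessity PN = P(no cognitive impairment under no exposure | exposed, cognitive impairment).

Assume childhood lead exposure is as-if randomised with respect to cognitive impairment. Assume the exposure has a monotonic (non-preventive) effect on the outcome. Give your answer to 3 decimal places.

PN ≈ 0.800

Let p₁ = 0.44, p₀ = 0.088.
Under exogeneity and monotonicity, PN = (p₁ − p₀) / p₁.
PN = (0.44 − 0.088) / 0.44 = 0.352 / 0.44 ≈ 0.8000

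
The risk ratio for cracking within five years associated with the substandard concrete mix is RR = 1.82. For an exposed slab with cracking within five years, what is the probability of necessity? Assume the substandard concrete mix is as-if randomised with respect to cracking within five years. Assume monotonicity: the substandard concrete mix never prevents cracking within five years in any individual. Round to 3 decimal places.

PN ≈ 0.451

Under exogeneity and monotonicity, PN = (RR − 1) / RR = 1 − 1/RR.
PN = (1.82 − 1) / 1.82 = 0.82 / 1.82 ≈ 0.4505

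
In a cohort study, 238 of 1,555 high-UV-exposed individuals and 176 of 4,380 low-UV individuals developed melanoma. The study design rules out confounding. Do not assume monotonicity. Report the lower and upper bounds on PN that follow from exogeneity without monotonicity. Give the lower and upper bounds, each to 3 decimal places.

0.737 ≤ PN ≤ 1.000

p₁ = P(outcome | exposed) = 238/1555 = 0.15305
p₀ = P(outcome | unexposed) = 176/4380 = 0.040183
Under exogeneity alone the bounds on PN are max{0,(p₁−p₀)/p₁} ≤ PN ≤ min{1,(1−p₀)/p₁}.
  lower = (p₁ − p₀)/p₁ = 0.11287 / 0.15305 ≈ 0.7375
  upper = min{1, (1 − p₀)/p₁} = 0.95982 / 0.15305 ≈ 6.2711 → capped at 1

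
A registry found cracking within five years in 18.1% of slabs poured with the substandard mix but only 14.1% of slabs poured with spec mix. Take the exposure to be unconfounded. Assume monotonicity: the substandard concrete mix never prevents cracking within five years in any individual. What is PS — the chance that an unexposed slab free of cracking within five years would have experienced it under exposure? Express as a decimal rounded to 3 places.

p₁ = 0.181, p₀ = 0.141.
Under exogeneity and monotonicity, PS = (p₁ − p₀) / (1 − p₀).
PS = (0.181 − 0.141) / (1 − 0.141) = 0.04 / 0.859 ≈ 0.0466

PS ≈ 0.047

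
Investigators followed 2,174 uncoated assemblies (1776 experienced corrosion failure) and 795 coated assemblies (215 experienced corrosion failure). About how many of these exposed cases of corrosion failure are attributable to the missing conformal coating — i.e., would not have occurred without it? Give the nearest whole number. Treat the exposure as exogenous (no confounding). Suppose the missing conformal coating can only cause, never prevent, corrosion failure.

about 1188 cases

p₁ = P(outcome | exposed) = 1776/2174 = 0.81693
p₀ = P(outcome | unexposed) = 215/795 = 0.27044
PN = (p₁ − p₀)/p₁ = (0.81693 − 0.27044) / 0.81693 ≈ 0.66895.
Attributable cases ≈ PN × (exposed cases) = 0.66895 × 1776 ≈ 1188.06.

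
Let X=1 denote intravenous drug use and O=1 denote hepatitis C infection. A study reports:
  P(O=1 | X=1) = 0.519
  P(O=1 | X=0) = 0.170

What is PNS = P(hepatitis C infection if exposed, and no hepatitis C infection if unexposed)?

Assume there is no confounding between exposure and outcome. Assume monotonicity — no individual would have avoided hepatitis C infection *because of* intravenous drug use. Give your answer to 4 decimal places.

PNS ≈ 0.3490

Let p₁ = 0.519, p₀ = 0.17.
Under exogeneity and monotonicity, PNS = p₁ − p₀.
PNS = 0.519 − 0.17 = 0.349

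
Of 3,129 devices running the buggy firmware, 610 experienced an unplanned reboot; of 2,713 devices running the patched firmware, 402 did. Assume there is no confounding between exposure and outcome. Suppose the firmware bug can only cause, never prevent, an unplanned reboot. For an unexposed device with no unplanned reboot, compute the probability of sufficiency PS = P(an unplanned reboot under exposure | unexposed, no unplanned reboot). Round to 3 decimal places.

p₁ = P(outcome | exposed) = 610/3129 = 0.19495
p₀ = P(outcome | unexposed) = 402/2713 = 0.14818
Under exogeneity and monotonicity, PS = (p₁ − p₀) / (1 − p₀).
PS = (0.19495 − 0.14818) / (1 − 0.14818) = 0.046775 / 0.85182 ≈ 0.0549

PS ≈ 0.055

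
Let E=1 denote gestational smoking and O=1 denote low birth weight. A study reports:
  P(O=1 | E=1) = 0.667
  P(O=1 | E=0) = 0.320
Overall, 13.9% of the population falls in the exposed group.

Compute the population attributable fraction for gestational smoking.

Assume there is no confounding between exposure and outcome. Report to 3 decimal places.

Let p₁ = 0.667, p₀ = 0.32.
Overall risk P(Y=1) = π·p₁ + (1−π)·p₀ = 0.139×0.667 + 0.861×0.32 = 0.36823.
Under exogeneity, PAF = [P(Y=1) − p₀] / P(Y=1).
PAF = (0.36823 − 0.32) / 0.36823 ≈ 0.1310

PAF ≈ 0.131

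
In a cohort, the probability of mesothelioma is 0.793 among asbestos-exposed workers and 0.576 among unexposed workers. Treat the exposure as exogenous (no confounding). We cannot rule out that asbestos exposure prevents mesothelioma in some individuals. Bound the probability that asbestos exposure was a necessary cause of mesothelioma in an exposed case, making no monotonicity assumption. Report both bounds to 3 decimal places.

0.274 ≤ PN ≤ 0.535

Let p₁ = 0.793, p₀ = 0.576.
Under exogeneity alone the bounds on PN are max{0,(p₁−p₀)/p₁} ≤ PN ≤ min{1,(1−p₀)/p₁}.
  lower = (p₁ − p₀)/p₁ = 0.217 / 0.793 ≈ 0.2736
  upper = min{1, (1 − p₀)/p₁} = 0.424 / 0.793 ≈ 0.5347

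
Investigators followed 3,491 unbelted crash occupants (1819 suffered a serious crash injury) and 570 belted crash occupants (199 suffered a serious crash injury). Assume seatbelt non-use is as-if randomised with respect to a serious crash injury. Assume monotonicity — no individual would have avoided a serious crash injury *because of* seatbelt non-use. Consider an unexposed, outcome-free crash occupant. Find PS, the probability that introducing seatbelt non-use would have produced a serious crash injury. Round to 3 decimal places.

p₁ = P(outcome | exposed) = 1819/3491 = 0.52105
p₀ = P(outcome | unexposed) = 199/570 = 0.34912
Under exogeneity and monotonicity, PS = (p₁ − p₀) / (1 − p₀).
PS = (0.52105 − 0.34912) / (1 − 0.34912) = 0.17193 / 0.65088 ≈ 0.2642

PS ≈ 0.264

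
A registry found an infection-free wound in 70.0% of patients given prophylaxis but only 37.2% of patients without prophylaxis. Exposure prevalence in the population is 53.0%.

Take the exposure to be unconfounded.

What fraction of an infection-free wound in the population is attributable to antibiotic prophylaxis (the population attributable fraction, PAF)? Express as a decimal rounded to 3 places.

PAF ≈ 0.318

p₁ = 0.7, p₀ = 0.372.
Overall risk P(Y=1) = π·p₁ + (1−π)·p₀ = 0.53×0.7 + 0.47×0.372 = 0.54584.
Under exogeneity, PAF = [P(Y=1) − p₀] / P(Y=1).
PAF = (0.54584 − 0.372) / 0.54584 ≈ 0.3185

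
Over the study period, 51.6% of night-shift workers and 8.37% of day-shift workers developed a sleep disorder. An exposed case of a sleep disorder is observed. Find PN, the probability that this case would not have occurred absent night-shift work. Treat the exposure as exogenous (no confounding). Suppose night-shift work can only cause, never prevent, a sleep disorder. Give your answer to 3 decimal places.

p₁ = 0.516, p₀ = 0.0837.
Under exogeneity and monotonicity, PN = (p₁ − p₀) / p₁.
PN = (0.516 − 0.0837) / 0.516 = 0.4323 / 0.516 ≈ 0.8378

PN ≈ 0.838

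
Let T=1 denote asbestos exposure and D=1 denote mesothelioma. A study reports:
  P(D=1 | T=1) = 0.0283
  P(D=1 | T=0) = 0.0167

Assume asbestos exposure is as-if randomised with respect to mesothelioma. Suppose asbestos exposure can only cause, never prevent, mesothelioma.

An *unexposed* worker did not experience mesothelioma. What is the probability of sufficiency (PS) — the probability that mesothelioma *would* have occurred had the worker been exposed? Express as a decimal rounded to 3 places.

PS ≈ 0.012

Let p₁ = 0.0283, p₀ = 0.0167.
Under exogeneity and monotonicity, PS = (p₁ − p₀) / (1 − p₀).
PS = (0.0283 − 0.0167) / (1 − 0.0167) = 0.0116 / 0.9833 ≈ 0.0118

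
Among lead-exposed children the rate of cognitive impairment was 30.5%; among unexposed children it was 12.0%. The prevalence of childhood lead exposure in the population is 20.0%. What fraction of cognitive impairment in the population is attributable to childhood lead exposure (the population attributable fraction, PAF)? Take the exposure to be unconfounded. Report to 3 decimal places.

PAF ≈ 0.236

p₁ = 0.305, p₀ = 0.12.
Overall risk P(Y=1) = π·p₁ + (1−π)·p₀ = 0.2×0.305 + 0.8×0.12 = 0.157.
Under exogeneity, PAF = [P(Y=1) − p₀] / P(Y=1).
PAF = (0.157 − 0.12) / 0.157 ≈ 0.2357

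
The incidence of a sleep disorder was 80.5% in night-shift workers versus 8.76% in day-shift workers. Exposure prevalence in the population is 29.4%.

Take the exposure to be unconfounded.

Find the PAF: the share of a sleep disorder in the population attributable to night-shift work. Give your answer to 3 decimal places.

PAF ≈ 0.707

p₁ = 0.805, p₀ = 0.0876.
Overall risk P(Y=1) = π·p₁ + (1−π)·p₀ = 0.294×0.805 + 0.706×0.0876 = 0.29852.
Under exogeneity, PAF = [P(Y=1) − p₀] / P(Y=1).
PAF = (0.29852 − 0.0876) / 0.29852 ≈ 0.7065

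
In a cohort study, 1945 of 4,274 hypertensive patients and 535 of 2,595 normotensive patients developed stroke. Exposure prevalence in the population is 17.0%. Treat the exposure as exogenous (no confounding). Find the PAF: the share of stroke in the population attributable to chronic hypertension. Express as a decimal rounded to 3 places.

PAF ≈ 0.170

p₁ = P(outcome | exposed) = 1945/4274 = 0.45508
p₀ = P(outcome | unexposed) = 535/2595 = 0.20617
Overall risk P(Y=1) = π·p₁ + (1−π)·p₀ = 0.17×0.45508 + 0.83×0.20617 = 0.24848.
Under exogeneity, PAF = [P(Y=1) − p₀] / P(Y=1).
PAF = (0.24848 − 0.20617) / 0.24848 ≈ 0.1703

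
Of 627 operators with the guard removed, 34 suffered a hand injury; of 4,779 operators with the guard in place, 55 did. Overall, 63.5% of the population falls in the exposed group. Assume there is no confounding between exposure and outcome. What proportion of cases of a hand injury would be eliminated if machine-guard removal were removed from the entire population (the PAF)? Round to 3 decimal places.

p₁ = P(outcome | exposed) = 34/627 = 0.054226
p₀ = P(outcome | unexposed) = 55/4779 = 0.011509
Overall risk P(Y=1) = π·p₁ + (1−π)·p₀ = 0.635×0.054226 + 0.365×0.011509 = 0.038634.
Under exogeneity, PAF = [P(Y=1) − p₀] / P(Y=1).
PAF = (0.038634 − 0.011509) / 0.038634 ≈ 0.7021

PAF ≈ 0.702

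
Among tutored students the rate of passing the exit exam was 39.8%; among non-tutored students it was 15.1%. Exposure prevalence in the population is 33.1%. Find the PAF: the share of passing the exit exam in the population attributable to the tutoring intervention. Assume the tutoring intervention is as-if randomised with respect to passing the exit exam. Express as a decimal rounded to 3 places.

PAF ≈ 0.351

p₁ = 0.398, p₀ = 0.151.
Overall risk P(Y=1) = π·p₁ + (1−π)·p₀ = 0.331×0.398 + 0.669×0.151 = 0.23276.
Under exogeneity, PAF = [P(Y=1) − p₀] / P(Y=1).
PAF = (0.23276 − 0.151) / 0.23276 ≈ 0.3513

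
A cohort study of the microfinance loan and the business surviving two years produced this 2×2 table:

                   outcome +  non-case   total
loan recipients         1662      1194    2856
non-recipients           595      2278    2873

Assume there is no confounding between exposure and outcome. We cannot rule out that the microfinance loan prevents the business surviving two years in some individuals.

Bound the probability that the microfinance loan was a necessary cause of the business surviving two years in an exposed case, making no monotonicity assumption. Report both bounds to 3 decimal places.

0.644 ≤ PN ≤ 1.000

p₁ = P(outcome | exposed) = 1662/2856 = 0.58193
p₀ = P(outcome | unexposed) = 595/2873 = 0.2071
Under exogeneity alone the bounds on PN are max{0,(p₁−p₀)/p₁} ≤ PN ≤ min{1,(1−p₀)/p₁}.
  lower = (p₁ − p₀)/p₁ = 0.37483 / 0.58193 ≈ 0.6441
  upper = min{1, (1 − p₀)/p₁} = 0.7929 / 0.58193 ≈ 1.3625 → capped at 1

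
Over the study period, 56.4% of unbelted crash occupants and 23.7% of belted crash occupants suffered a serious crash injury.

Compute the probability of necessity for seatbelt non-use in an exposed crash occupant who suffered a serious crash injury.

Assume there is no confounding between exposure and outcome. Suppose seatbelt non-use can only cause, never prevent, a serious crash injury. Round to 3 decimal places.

p₁ = 0.564, p₀ = 0.237.
Under exogeneity and monotonicity, PN = (p₁ − p₀) / p₁.
PN = (0.564 − 0.237) / 0.564 = 0.327 / 0.564 ≈ 0.5798

PN ≈ 0.580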